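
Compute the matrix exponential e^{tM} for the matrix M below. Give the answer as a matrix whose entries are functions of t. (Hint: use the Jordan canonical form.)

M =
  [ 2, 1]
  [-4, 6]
e^{tM} =
  [-2*t*exp(4*t) + exp(4*t), t*exp(4*t)]
  [-4*t*exp(4*t), 2*t*exp(4*t) + exp(4*t)]

Strategy: write M = P · J · P⁻¹ where J is a Jordan canonical form, so e^{tM} = P · e^{tJ} · P⁻¹, and e^{tJ} can be computed block-by-block.

M has Jordan form
J =
  [4, 1]
  [0, 4]
(up to reordering of blocks).

Per-block formulas:
  For a 2×2 Jordan block J_2(4): exp(t · J_2(4)) = e^(4t)·(I + t·N), where N is the 2×2 nilpotent shift.

After assembling e^{tJ} and conjugating by P, we get:

e^{tM} =
  [-2*t*exp(4*t) + exp(4*t), t*exp(4*t)]
  [-4*t*exp(4*t), 2*t*exp(4*t) + exp(4*t)]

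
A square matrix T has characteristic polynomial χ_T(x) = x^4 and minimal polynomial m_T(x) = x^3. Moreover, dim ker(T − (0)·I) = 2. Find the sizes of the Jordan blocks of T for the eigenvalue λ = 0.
Block sizes for λ = 0: [3, 1]

Step 1 — from the characteristic polynomial, algebraic multiplicity of λ = 0 is 4. From dim ker(T − (0)·I) = 2, there are exactly 2 Jordan blocks for λ = 0.
Step 2 — from the minimal polynomial, the factor (x − 0)^3 tells us the largest block for λ = 0 has size 3.
Step 3 — with total size 4, 2 blocks, and largest block 3, the block sizes (in nonincreasing order) are [3, 1].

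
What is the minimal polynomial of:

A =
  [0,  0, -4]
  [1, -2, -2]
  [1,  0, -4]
x^2 + 4*x + 4

The characteristic polynomial is χ_A(x) = (x + 2)^3, so the eigenvalues are known. The minimal polynomial is
  m_A(x) = Π_λ (x − λ)^{k_λ}
where k_λ is the size of the *largest* Jordan block for λ (equivalently, the smallest k with (A − λI)^k v = 0 for every generalised eigenvector v of λ).

  λ = -2: largest Jordan block has size 2, contributing (x + 2)^2

So m_A(x) = (x + 2)^2 = x^2 + 4*x + 4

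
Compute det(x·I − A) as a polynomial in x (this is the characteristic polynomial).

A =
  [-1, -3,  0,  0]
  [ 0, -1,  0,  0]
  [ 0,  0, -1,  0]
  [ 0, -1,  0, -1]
x^4 + 4*x^3 + 6*x^2 + 4*x + 1

Expanding det(x·I − A) (e.g. by cofactor expansion or by noting that A is similar to its Jordan form J, which has the same characteristic polynomial as A) gives
  χ_A(x) = x^4 + 4*x^3 + 6*x^2 + 4*x + 1
which factors as (x + 1)^4. The eigenvalues (with algebraic multiplicities) are λ = -1 with multiplicity 4.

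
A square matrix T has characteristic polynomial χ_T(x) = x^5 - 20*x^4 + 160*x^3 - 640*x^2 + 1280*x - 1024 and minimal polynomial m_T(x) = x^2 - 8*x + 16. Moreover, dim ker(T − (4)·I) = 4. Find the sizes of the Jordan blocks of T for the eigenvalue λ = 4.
Block sizes for λ = 4: [2, 1, 1, 1]

Step 1 — from the characteristic polynomial, algebraic multiplicity of λ = 4 is 5. From dim ker(T − (4)·I) = 4, there are exactly 4 Jordan blocks for λ = 4.
Step 2 — from the minimal polynomial, the factor (x − 4)^2 tells us the largest block for λ = 4 has size 2.
Step 3 — with total size 5, 4 blocks, and largest block 2, the block sizes (in nonincreasing order) are [2, 1, 1, 1].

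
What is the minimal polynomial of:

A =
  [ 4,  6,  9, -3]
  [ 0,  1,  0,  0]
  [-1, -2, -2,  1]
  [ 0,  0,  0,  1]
x^2 - 2*x + 1

The characteristic polynomial is χ_A(x) = (x - 1)^4, so the eigenvalues are known. The minimal polynomial is
  m_A(x) = Π_λ (x − λ)^{k_λ}
where k_λ is the size of the *largest* Jordan block for λ (equivalently, the smallest k with (A − λI)^k v = 0 for every generalised eigenvector v of λ).

  λ = 1: largest Jordan block has size 2, contributing (x − 1)^2

So m_A(x) = (x - 1)^2 = x^2 - 2*x + 1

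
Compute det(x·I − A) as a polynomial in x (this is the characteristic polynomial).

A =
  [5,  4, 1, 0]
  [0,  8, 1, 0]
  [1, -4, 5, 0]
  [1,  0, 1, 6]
x^4 - 24*x^3 + 216*x^2 - 864*x + 1296

Expanding det(x·I − A) (e.g. by cofactor expansion or by noting that A is similar to its Jordan form J, which has the same characteristic polynomial as A) gives
  χ_A(x) = x^4 - 24*x^3 + 216*x^2 - 864*x + 1296
which factors as (x - 6)^4. The eigenvalues (with algebraic multiplicities) are λ = 6 with multiplicity 4.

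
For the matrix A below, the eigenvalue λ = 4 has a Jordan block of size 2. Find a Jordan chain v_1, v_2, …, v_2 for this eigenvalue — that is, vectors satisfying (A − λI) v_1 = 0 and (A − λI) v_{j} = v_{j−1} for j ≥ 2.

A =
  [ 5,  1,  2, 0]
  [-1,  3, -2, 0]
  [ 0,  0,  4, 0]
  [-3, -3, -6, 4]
A Jordan chain for λ = 4 of length 2:
v_1 = (1, -1, 0, -3)ᵀ
v_2 = (1, 0, 0, 0)ᵀ

Let N = A − (4)·I. We want v_2 with N^2 v_2 = 0 but N^1 v_2 ≠ 0; then v_{j-1} := N · v_j for j = 2, …, 2.

Pick v_2 = (1, 0, 0, 0)ᵀ.
Then v_1 = N · v_2 = (1, -1, 0, -3)ᵀ.

Sanity check: (A − (4)·I) v_1 = (0, 0, 0, 0)ᵀ = 0. ✓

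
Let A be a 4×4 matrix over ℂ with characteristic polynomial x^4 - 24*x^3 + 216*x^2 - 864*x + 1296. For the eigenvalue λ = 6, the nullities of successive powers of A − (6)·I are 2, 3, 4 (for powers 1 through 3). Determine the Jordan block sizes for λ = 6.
Block sizes for λ = 6: [3, 1]

From the dimensions of kernels of powers, the number of Jordan blocks of size at least j is d_j − d_{j−1} where d_j = dim ker(N^j) (with d_0 = 0). Computing the differences gives [2, 1, 1].
The number of blocks of size exactly k is (#blocks of size ≥ k) − (#blocks of size ≥ k + 1), so the partition is: 1 block(s) of size 1, 1 block(s) of size 3.
In nonincreasing order the block sizes are [3, 1].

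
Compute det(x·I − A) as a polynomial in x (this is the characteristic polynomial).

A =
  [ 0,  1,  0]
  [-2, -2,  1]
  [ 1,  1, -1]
x^3 + 3*x^2 + 3*x + 1

Expanding det(x·I − A) (e.g. by cofactor expansion or by noting that A is similar to its Jordan form J, which has the same characteristic polynomial as A) gives
  χ_A(x) = x^3 + 3*x^2 + 3*x + 1
which factors as (x + 1)^3. The eigenvalues (with algebraic multiplicities) are λ = -1 with multiplicity 3.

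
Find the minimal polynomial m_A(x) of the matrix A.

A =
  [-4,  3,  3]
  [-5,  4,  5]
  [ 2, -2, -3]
x^2 + 2*x + 1

The characteristic polynomial is χ_A(x) = (x + 1)^3, so the eigenvalues are known. The minimal polynomial is
  m_A(x) = Π_λ (x − λ)^{k_λ}
where k_λ is the size of the *largest* Jordan block for λ (equivalently, the smallest k with (A − λI)^k v = 0 for every generalised eigenvector v of λ).

  λ = -1: largest Jordan block has size 2, contributing (x + 1)^2

So m_A(x) = (x + 1)^2 = x^2 + 2*x + 1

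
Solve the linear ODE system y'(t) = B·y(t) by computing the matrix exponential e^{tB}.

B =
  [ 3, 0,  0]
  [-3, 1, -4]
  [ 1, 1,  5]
e^{tB} =
  [exp(3*t), 0, 0]
  [t^2*exp(3*t) - 3*t*exp(3*t), -2*t*exp(3*t) + exp(3*t), -4*t*exp(3*t)]
  [-t^2*exp(3*t)/2 + t*exp(3*t), t*exp(3*t), 2*t*exp(3*t) + exp(3*t)]

Strategy: write B = P · J · P⁻¹ where J is a Jordan canonical form, so e^{tB} = P · e^{tJ} · P⁻¹, and e^{tJ} can be computed block-by-block.

B has Jordan form
J =
  [3, 1, 0]
  [0, 3, 1]
  [0, 0, 3]
(up to reordering of blocks).

Per-block formulas:
  For a 3×3 Jordan block J_3(3): exp(t · J_3(3)) = e^(3t)·(I + t·N + (t^2/2)·N^2), where N is the 3×3 nilpotent shift.

After assembling e^{tJ} and conjugating by P, we get:

e^{tB} =
  [exp(3*t), 0, 0]
  [t^2*exp(3*t) - 3*t*exp(3*t), -2*t*exp(3*t) + exp(3*t), -4*t*exp(3*t)]
  [-t^2*exp(3*t)/2 + t*exp(3*t), t*exp(3*t), 2*t*exp(3*t) + exp(3*t)]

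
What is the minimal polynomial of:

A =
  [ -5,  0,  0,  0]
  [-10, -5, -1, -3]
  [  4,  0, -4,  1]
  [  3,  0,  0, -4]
x^3 + 13*x^2 + 56*x + 80

The characteristic polynomial is χ_A(x) = (x + 4)^2*(x + 5)^2, so the eigenvalues are known. The minimal polynomial is
  m_A(x) = Π_λ (x − λ)^{k_λ}
where k_λ is the size of the *largest* Jordan block for λ (equivalently, the smallest k with (A − λI)^k v = 0 for every generalised eigenvector v of λ).

  λ = -5: largest Jordan block has size 1, contributing (x + 5)
  λ = -4: largest Jordan block has size 2, contributing (x + 4)^2

So m_A(x) = (x + 4)^2*(x + 5) = x^3 + 13*x^2 + 56*x + 80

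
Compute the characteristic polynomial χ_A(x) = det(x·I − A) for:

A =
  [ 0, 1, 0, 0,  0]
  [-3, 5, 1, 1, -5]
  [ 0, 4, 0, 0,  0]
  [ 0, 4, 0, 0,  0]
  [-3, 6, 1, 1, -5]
x^5

Expanding det(x·I − A) (e.g. by cofactor expansion or by noting that A is similar to its Jordan form J, which has the same characteristic polynomial as A) gives
  χ_A(x) = x^5
which factors as x^5. The eigenvalues (with algebraic multiplicities) are λ = 0 with multiplicity 5.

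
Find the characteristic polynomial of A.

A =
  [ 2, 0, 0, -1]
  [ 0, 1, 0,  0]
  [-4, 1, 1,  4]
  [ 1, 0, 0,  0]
x^4 - 4*x^3 + 6*x^2 - 4*x + 1

Expanding det(x·I − A) (e.g. by cofactor expansion or by noting that A is similar to its Jordan form J, which has the same characteristic polynomial as A) gives
  χ_A(x) = x^4 - 4*x^3 + 6*x^2 - 4*x + 1
which factors as (x - 1)^4. The eigenvalues (with algebraic multiplicities) are λ = 1 with multiplicity 4.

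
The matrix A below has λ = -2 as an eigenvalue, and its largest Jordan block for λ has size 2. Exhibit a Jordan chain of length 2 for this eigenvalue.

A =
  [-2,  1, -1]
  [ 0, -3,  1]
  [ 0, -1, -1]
A Jordan chain for λ = -2 of length 2:
v_1 = (1, -1, -1)ᵀ
v_2 = (0, 1, 0)ᵀ

Let N = A − (-2)·I. We want v_2 with N^2 v_2 = 0 but N^1 v_2 ≠ 0; then v_{j-1} := N · v_j for j = 2, …, 2.

Pick v_2 = (0, 1, 0)ᵀ.
Then v_1 = N · v_2 = (1, -1, -1)ᵀ.

Sanity check: (A − (-2)·I) v_1 = (0, 0, 0)ᵀ = 0. ✓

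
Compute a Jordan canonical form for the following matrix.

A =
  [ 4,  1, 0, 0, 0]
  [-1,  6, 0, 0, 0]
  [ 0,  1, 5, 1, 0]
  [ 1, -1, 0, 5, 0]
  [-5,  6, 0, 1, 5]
J_2(5) ⊕ J_2(5) ⊕ J_1(5)

The characteristic polynomial is
  det(x·I − A) = x^5 - 25*x^4 + 250*x^3 - 1250*x^2 + 3125*x - 3125 = (x - 5)^5

Eigenvalues and multiplicities (the geometric multiplicity of λ is n − rank(A − λI), which equals the number of Jordan blocks for λ):
  λ = 5: algebraic multiplicity = 5, geometric multiplicity = 3

Determining the block sizes for each eigenvalue:
  λ = 5: with am = 5 and gm = 3, the partition is not yet determined (e.g. several partitions of 5 into 3 parts exist). Let N = A − (5)·I. Computing rank(N^1) = 2, rank(N^2) = 0; the number of blocks of size ≥ j is rank(N^{j−1}) − rank(N^j), giving [3, 2]. So we have 2 block(s) of size 2, 1 block(s) of size 1 → block sizes [2, 2, 1]

Assembling the blocks gives a Jordan form
J =
  [5, 1, 0, 0, 0]
  [0, 5, 0, 0, 0]
  [0, 0, 5, 1, 0]
  [0, 0, 0, 5, 0]
  [0, 0, 0, 0, 5]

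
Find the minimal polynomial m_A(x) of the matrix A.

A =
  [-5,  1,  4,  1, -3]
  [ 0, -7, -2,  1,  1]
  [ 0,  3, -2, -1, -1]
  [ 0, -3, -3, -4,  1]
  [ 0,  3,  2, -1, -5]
x^4 + 19*x^3 + 135*x^2 + 425*x + 500

The characteristic polynomial is χ_A(x) = (x + 4)^2*(x + 5)^3, so the eigenvalues are known. The minimal polynomial is
  m_A(x) = Π_λ (x − λ)^{k_λ}
where k_λ is the size of the *largest* Jordan block for λ (equivalently, the smallest k with (A − λI)^k v = 0 for every generalised eigenvector v of λ).

  λ = -5: largest Jordan block has size 3, contributing (x + 5)^3
  λ = -4: largest Jordan block has size 1, contributing (x + 4)

So m_A(x) = (x + 4)*(x + 5)^3 = x^4 + 19*x^3 + 135*x^2 + 425*x + 500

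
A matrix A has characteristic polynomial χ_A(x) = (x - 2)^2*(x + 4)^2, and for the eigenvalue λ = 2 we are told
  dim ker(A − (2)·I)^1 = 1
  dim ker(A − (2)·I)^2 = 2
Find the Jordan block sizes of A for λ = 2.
Block sizes for λ = 2: [2]

From the dimensions of kernels of powers, the number of Jordan blocks of size at least j is d_j − d_{j−1} where d_j = dim ker(N^j) (with d_0 = 0). Computing the differences gives [1, 1].
The number of blocks of size exactly k is (#blocks of size ≥ k) − (#blocks of size ≥ k + 1), so the partition is: 1 block(s) of size 2.
In nonincreasing order the block sizes are [2].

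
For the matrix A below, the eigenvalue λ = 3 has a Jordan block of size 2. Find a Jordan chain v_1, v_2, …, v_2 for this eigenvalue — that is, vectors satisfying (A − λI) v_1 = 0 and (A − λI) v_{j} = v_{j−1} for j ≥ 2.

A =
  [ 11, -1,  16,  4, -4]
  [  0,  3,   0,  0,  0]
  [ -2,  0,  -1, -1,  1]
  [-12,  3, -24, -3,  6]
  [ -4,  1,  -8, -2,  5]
A Jordan chain for λ = 3 of length 2:
v_1 = (8, 0, -2, -12, -4)ᵀ
v_2 = (1, 0, 0, 0, 0)ᵀ

Let N = A − (3)·I. We want v_2 with N^2 v_2 = 0 but N^1 v_2 ≠ 0; then v_{j-1} := N · v_j for j = 2, …, 2.

Pick v_2 = (1, 0, 0, 0, 0)ᵀ.
Then v_1 = N · v_2 = (8, 0, -2, -12, -4)ᵀ.

Sanity check: (A − (3)·I) v_1 = (0, 0, 0, 0, 0)ᵀ = 0. ✓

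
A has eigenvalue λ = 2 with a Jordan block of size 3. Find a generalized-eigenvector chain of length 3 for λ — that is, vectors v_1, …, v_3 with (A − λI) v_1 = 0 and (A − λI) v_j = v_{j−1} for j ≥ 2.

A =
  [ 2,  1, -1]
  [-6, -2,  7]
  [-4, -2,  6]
A Jordan chain for λ = 2 of length 3:
v_1 = (-2, -4, -4)ᵀ
v_2 = (0, -6, -4)ᵀ
v_3 = (1, 0, 0)ᵀ

Let N = A − (2)·I. We want v_3 with N^3 v_3 = 0 but N^2 v_3 ≠ 0; then v_{j-1} := N · v_j for j = 3, …, 2.

Pick v_3 = (1, 0, 0)ᵀ.
Then v_2 = N · v_3 = (0, -6, -4)ᵀ.
Then v_1 = N · v_2 = (-2, -4, -4)ᵀ.

Sanity check: (A − (2)·I) v_1 = (0, 0, 0)ᵀ = 0. ✓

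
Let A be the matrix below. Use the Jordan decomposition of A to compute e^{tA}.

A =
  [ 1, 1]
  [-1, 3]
e^{tA} =
  [-t*exp(2*t) + exp(2*t), t*exp(2*t)]
  [-t*exp(2*t), t*exp(2*t) + exp(2*t)]

Strategy: write A = P · J · P⁻¹ where J is a Jordan canonical form, so e^{tA} = P · e^{tJ} · P⁻¹, and e^{tJ} can be computed block-by-block.

A has Jordan form
J =
  [2, 1]
  [0, 2]
(up to reordering of blocks).

Per-block formulas:
  For a 2×2 Jordan block J_2(2): exp(t · J_2(2)) = e^(2t)·(I + t·N), where N is the 2×2 nilpotent shift.

After assembling e^{tJ} and conjugating by P, we get:

e^{tA} =
  [-t*exp(2*t) + exp(2*t), t*exp(2*t)]
  [-t*exp(2*t), t*exp(2*t) + exp(2*t)]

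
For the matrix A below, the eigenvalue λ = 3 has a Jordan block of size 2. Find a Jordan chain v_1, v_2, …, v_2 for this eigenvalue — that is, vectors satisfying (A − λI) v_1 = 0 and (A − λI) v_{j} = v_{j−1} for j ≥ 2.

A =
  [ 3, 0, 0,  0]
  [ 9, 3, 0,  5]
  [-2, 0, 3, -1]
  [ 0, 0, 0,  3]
A Jordan chain for λ = 3 of length 2:
v_1 = (0, 9, -2, 0)ᵀ
v_2 = (1, 0, 0, 0)ᵀ

Let N = A − (3)·I. We want v_2 with N^2 v_2 = 0 but N^1 v_2 ≠ 0; then v_{j-1} := N · v_j for j = 2, …, 2.

Pick v_2 = (1, 0, 0, 0)ᵀ.
Then v_1 = N · v_2 = (0, 9, -2, 0)ᵀ.

Sanity check: (A − (3)·I) v_1 = (0, 0, 0, 0)ᵀ = 0. ✓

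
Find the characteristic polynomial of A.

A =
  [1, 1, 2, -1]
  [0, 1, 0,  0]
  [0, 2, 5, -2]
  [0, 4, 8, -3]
x^4 - 4*x^3 + 6*x^2 - 4*x + 1

Expanding det(x·I − A) (e.g. by cofactor expansion or by noting that A is similar to its Jordan form J, which has the same characteristic polynomial as A) gives
  χ_A(x) = x^4 - 4*x^3 + 6*x^2 - 4*x + 1
which factors as (x - 1)^4. The eigenvalues (with algebraic multiplicities) are λ = 1 with multiplicity 4.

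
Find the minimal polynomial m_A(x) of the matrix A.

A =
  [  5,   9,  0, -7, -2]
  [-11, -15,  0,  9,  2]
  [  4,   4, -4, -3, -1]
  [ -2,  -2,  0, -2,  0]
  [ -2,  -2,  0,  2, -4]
x^2 + 8*x + 16

The characteristic polynomial is χ_A(x) = (x + 4)^5, so the eigenvalues are known. The minimal polynomial is
  m_A(x) = Π_λ (x − λ)^{k_λ}
where k_λ is the size of the *largest* Jordan block for λ (equivalently, the smallest k with (A − λI)^k v = 0 for every generalised eigenvector v of λ).

  λ = -4: largest Jordan block has size 2, contributing (x + 4)^2

So m_A(x) = (x + 4)^2 = x^2 + 8*x + 16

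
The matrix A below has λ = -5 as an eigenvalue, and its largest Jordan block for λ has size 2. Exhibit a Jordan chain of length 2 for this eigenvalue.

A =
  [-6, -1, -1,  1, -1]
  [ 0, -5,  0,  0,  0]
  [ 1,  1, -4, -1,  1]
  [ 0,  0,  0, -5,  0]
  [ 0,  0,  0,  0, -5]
A Jordan chain for λ = -5 of length 2:
v_1 = (-1, 0, 1, 0, 0)ᵀ
v_2 = (1, 0, 0, 0, 0)ᵀ

Let N = A − (-5)·I. We want v_2 with N^2 v_2 = 0 but N^1 v_2 ≠ 0; then v_{j-1} := N · v_j for j = 2, …, 2.

Pick v_2 = (1, 0, 0, 0, 0)ᵀ.
Then v_1 = N · v_2 = (-1, 0, 1, 0, 0)ᵀ.

Sanity check: (A − (-5)·I) v_1 = (0, 0, 0, 0, 0)ᵀ = 0. ✓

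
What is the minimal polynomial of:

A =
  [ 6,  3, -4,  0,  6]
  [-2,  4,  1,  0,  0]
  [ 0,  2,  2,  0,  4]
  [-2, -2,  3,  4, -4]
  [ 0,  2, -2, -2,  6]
x^4 - 18*x^3 + 120*x^2 - 352*x + 384

The characteristic polynomial is χ_A(x) = (x - 6)*(x - 4)^4, so the eigenvalues are known. The minimal polynomial is
  m_A(x) = Π_λ (x − λ)^{k_λ}
where k_λ is the size of the *largest* Jordan block for λ (equivalently, the smallest k with (A − λI)^k v = 0 for every generalised eigenvector v of λ).

  λ = 4: largest Jordan block has size 3, contributing (x − 4)^3
  λ = 6: largest Jordan block has size 1, contributing (x − 6)

So m_A(x) = (x - 6)*(x - 4)^3 = x^4 - 18*x^3 + 120*x^2 - 352*x + 384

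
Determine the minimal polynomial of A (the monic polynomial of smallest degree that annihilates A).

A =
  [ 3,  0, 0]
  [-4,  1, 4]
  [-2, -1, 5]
x^2 - 6*x + 9

The characteristic polynomial is χ_A(x) = (x - 3)^3, so the eigenvalues are known. The minimal polynomial is
  m_A(x) = Π_λ (x − λ)^{k_λ}
where k_λ is the size of the *largest* Jordan block for λ (equivalently, the smallest k with (A − λI)^k v = 0 for every generalised eigenvector v of λ).

  λ = 3: largest Jordan block has size 2, contributing (x − 3)^2

So m_A(x) = (x - 3)^2 = x^2 - 6*x + 9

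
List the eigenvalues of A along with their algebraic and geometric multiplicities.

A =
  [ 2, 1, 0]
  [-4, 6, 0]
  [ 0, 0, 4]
λ = 4: alg = 3, geom = 2

Step 1 — factor the characteristic polynomial to read off the algebraic multiplicities:
  χ_A(x) = (x - 4)^3

Step 2 — compute geometric multiplicities via the rank-nullity identity g(λ) = n − rank(A − λI):
  rank(A − (4)·I) = 1, so dim ker(A − (4)·I) = n − 1 = 2

Summary:
  λ = 4: algebraic multiplicity = 3, geometric multiplicity = 2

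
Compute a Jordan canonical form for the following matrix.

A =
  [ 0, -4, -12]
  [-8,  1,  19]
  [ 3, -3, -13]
J_3(-4)

The characteristic polynomial is
  det(x·I − A) = x^3 + 12*x^2 + 48*x + 64 = (x + 4)^3

Eigenvalues and multiplicities (the geometric multiplicity of λ is n − rank(A − λI), which equals the number of Jordan blocks for λ):
  λ = -4: algebraic multiplicity = 3, geometric multiplicity = 1

Determining the block sizes for each eigenvalue:
  λ = -4: one block (gm = 1), so the single block has size am = 3 → block sizes [3]

Assembling the blocks gives a Jordan form
J =
  [-4,  1,  0]
  [ 0, -4,  1]
  [ 0,  0, -4]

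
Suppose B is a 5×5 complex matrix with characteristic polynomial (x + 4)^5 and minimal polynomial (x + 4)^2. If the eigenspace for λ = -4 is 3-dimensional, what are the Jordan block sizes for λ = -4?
Block sizes for λ = -4: [2, 2, 1]

Step 1 — from the characteristic polynomial, algebraic multiplicity of λ = -4 is 5. From dim ker(B − (-4)·I) = 3, there are exactly 3 Jordan blocks for λ = -4.
Step 2 — from the minimal polynomial, the factor (x + 4)^2 tells us the largest block for λ = -4 has size 2.
Step 3 — with total size 5, 3 blocks, and largest block 2, the block sizes (in nonincreasing order) are [2, 2, 1].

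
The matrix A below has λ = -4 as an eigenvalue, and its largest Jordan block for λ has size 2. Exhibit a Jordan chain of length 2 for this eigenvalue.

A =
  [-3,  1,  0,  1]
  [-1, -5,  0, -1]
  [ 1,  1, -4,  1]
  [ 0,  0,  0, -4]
A Jordan chain for λ = -4 of length 2:
v_1 = (1, -1, 1, 0)ᵀ
v_2 = (1, 0, 0, 0)ᵀ

Let N = A − (-4)·I. We want v_2 with N^2 v_2 = 0 but N^1 v_2 ≠ 0; then v_{j-1} := N · v_j for j = 2, …, 2.

Pick v_2 = (1, 0, 0, 0)ᵀ.
Then v_1 = N · v_2 = (1, -1, 1, 0)ᵀ.

Sanity check: (A − (-4)·I) v_1 = (0, 0, 0, 0)ᵀ = 0. ✓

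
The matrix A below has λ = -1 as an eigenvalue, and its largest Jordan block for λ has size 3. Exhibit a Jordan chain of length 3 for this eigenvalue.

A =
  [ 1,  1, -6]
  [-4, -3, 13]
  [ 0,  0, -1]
A Jordan chain for λ = -1 of length 3:
v_1 = (1, -2, 0)ᵀ
v_2 = (-6, 13, 0)ᵀ
v_3 = (0, 0, 1)ᵀ

Let N = A − (-1)·I. We want v_3 with N^3 v_3 = 0 but N^2 v_3 ≠ 0; then v_{j-1} := N · v_j for j = 3, …, 2.

Pick v_3 = (0, 0, 1)ᵀ.
Then v_2 = N · v_3 = (-6, 13, 0)ᵀ.
Then v_1 = N · v_2 = (1, -2, 0)ᵀ.

Sanity check: (A − (-1)·I) v_1 = (0, 0, 0)ᵀ = 0. ✓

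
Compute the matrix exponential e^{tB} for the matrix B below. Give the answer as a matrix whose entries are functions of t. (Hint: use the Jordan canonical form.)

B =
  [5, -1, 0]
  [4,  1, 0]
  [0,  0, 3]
e^{tB} =
  [2*t*exp(3*t) + exp(3*t), -t*exp(3*t), 0]
  [4*t*exp(3*t), -2*t*exp(3*t) + exp(3*t), 0]
  [0, 0, exp(3*t)]

Strategy: write B = P · J · P⁻¹ where J is a Jordan canonical form, so e^{tB} = P · e^{tJ} · P⁻¹, and e^{tJ} can be computed block-by-block.

B has Jordan form
J =
  [3, 1, 0]
  [0, 3, 0]
  [0, 0, 3]
(up to reordering of blocks).

Per-block formulas:
  For a 2×2 Jordan block J_2(3): exp(t · J_2(3)) = e^(3t)·(I + t·N), where N is the 2×2 nilpotent shift.
  For a 1×1 block at λ = 3: exp(t · [3]) = [e^(3t)].

After assembling e^{tJ} and conjugating by P, we get:

e^{tB} =
  [2*t*exp(3*t) + exp(3*t), -t*exp(3*t), 0]
  [4*t*exp(3*t), -2*t*exp(3*t) + exp(3*t), 0]
  [0, 0, exp(3*t)]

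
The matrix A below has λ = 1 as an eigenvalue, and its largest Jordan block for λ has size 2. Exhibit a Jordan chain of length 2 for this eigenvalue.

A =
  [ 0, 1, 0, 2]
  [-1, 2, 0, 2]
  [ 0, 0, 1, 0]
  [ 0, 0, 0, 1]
A Jordan chain for λ = 1 of length 2:
v_1 = (-1, -1, 0, 0)ᵀ
v_2 = (1, 0, 0, 0)ᵀ

Let N = A − (1)·I. We want v_2 with N^2 v_2 = 0 but N^1 v_2 ≠ 0; then v_{j-1} := N · v_j for j = 2, …, 2.

Pick v_2 = (1, 0, 0, 0)ᵀ.
Then v_1 = N · v_2 = (-1, -1, 0, 0)ᵀ.

Sanity check: (A − (1)·I) v_1 = (0, 0, 0, 0)ᵀ = 0. ✓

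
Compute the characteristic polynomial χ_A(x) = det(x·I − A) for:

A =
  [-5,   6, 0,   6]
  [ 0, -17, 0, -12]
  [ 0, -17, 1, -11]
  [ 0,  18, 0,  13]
x^4 + 8*x^3 + 6*x^2 - 40*x + 25

Expanding det(x·I − A) (e.g. by cofactor expansion or by noting that A is similar to its Jordan form J, which has the same characteristic polynomial as A) gives
  χ_A(x) = x^4 + 8*x^3 + 6*x^2 - 40*x + 25
which factors as (x - 1)^2*(x + 5)^2. The eigenvalues (with algebraic multiplicities) are λ = -5 with multiplicity 2, λ = 1 with multiplicity 2.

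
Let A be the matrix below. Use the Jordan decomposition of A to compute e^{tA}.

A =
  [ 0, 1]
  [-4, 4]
e^{tA} =
  [-2*t*exp(2*t) + exp(2*t), t*exp(2*t)]
  [-4*t*exp(2*t), 2*t*exp(2*t) + exp(2*t)]

Strategy: write A = P · J · P⁻¹ where J is a Jordan canonical form, so e^{tA} = P · e^{tJ} · P⁻¹, and e^{tJ} can be computed block-by-block.

A has Jordan form
J =
  [2, 1]
  [0, 2]
(up to reordering of blocks).

Per-block formulas:
  For a 2×2 Jordan block J_2(2): exp(t · J_2(2)) = e^(2t)·(I + t·N), where N is the 2×2 nilpotent shift.

After assembling e^{tJ} and conjugating by P, we get:

e^{tA} =
  [-2*t*exp(2*t) + exp(2*t), t*exp(2*t)]
  [-4*t*exp(2*t), 2*t*exp(2*t) + exp(2*t)]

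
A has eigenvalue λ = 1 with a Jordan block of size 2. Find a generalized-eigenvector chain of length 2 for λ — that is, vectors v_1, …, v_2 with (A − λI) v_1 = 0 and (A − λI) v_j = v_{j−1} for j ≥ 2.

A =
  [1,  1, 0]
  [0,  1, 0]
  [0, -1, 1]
A Jordan chain for λ = 1 of length 2:
v_1 = (1, 0, -1)ᵀ
v_2 = (0, 1, 0)ᵀ

Let N = A − (1)·I. We want v_2 with N^2 v_2 = 0 but N^1 v_2 ≠ 0; then v_{j-1} := N · v_j for j = 2, …, 2.

Pick v_2 = (0, 1, 0)ᵀ.
Then v_1 = N · v_2 = (1, 0, -1)ᵀ.

Sanity check: (A − (1)·I) v_1 = (0, 0, 0)ᵀ = 0. ✓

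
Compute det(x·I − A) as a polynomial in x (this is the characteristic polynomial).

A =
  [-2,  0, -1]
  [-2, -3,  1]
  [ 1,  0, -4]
x^3 + 9*x^2 + 27*x + 27

Expanding det(x·I − A) (e.g. by cofactor expansion or by noting that A is similar to its Jordan form J, which has the same characteristic polynomial as A) gives
  χ_A(x) = x^3 + 9*x^2 + 27*x + 27
which factors as (x + 3)^3. The eigenvalues (with algebraic multiplicities) are λ = -3 with multiplicity 3.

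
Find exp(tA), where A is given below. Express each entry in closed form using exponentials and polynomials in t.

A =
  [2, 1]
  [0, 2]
e^{tA} =
  [exp(2*t), t*exp(2*t)]
  [0, exp(2*t)]

Strategy: write A = P · J · P⁻¹ where J is a Jordan canonical form, so e^{tA} = P · e^{tJ} · P⁻¹, and e^{tJ} can be computed block-by-block.

A has Jordan form
J =
  [2, 1]
  [0, 2]
(up to reordering of blocks).

Per-block formulas:
  For a 2×2 Jordan block J_2(2): exp(t · J_2(2)) = e^(2t)·(I + t·N), where N is the 2×2 nilpotent shift.

After assembling e^{tJ} and conjugating by P, we get:

e^{tA} =
  [exp(2*t), t*exp(2*t)]
  [0, exp(2*t)]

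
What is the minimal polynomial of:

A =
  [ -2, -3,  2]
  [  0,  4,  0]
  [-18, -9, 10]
x^2 - 8*x + 16

The characteristic polynomial is χ_A(x) = (x - 4)^3, so the eigenvalues are known. The minimal polynomial is
  m_A(x) = Π_λ (x − λ)^{k_λ}
where k_λ is the size of the *largest* Jordan block for λ (equivalently, the smallest k with (A − λI)^k v = 0 for every generalised eigenvector v of λ).

  λ = 4: largest Jordan block has size 2, contributing (x − 4)^2

So m_A(x) = (x - 4)^2 = x^2 - 8*x + 16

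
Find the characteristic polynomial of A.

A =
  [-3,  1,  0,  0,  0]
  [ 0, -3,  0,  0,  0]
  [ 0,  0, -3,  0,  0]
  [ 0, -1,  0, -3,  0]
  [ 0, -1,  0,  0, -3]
x^5 + 15*x^4 + 90*x^3 + 270*x^2 + 405*x + 243

Expanding det(x·I − A) (e.g. by cofactor expansion or by noting that A is similar to its Jordan form J, which has the same characteristic polynomial as A) gives
  χ_A(x) = x^5 + 15*x^4 + 90*x^3 + 270*x^2 + 405*x + 243
which factors as (x + 3)^5. The eigenvalues (with algebraic multiplicities) are λ = -3 with multiplicity 5.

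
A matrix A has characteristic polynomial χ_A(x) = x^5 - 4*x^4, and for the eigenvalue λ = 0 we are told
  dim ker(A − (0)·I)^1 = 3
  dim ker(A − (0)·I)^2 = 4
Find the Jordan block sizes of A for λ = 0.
Block sizes for λ = 0: [2, 1, 1]

From the dimensions of kernels of powers, the number of Jordan blocks of size at least j is d_j − d_{j−1} where d_j = dim ker(N^j) (with d_0 = 0). Computing the differences gives [3, 1].
The number of blocks of size exactly k is (#blocks of size ≥ k) − (#blocks of size ≥ k + 1), so the partition is: 2 block(s) of size 1, 1 block(s) of size 2.
In nonincreasing order the block sizes are [2, 1, 1].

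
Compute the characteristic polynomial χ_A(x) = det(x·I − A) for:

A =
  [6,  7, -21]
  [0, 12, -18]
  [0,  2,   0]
x^3 - 18*x^2 + 108*x - 216

Expanding det(x·I − A) (e.g. by cofactor expansion or by noting that A is similar to its Jordan form J, which has the same characteristic polynomial as A) gives
  χ_A(x) = x^3 - 18*x^2 + 108*x - 216
which factors as (x - 6)^3. The eigenvalues (with algebraic multiplicities) are λ = 6 with multiplicity 3.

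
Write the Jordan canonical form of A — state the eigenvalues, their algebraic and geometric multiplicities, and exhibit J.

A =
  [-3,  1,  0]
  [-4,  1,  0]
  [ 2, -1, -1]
J_2(-1) ⊕ J_1(-1)

The characteristic polynomial is
  det(x·I − A) = x^3 + 3*x^2 + 3*x + 1 = (x + 1)^3

Eigenvalues and multiplicities (the geometric multiplicity of λ is n − rank(A − λI), which equals the number of Jordan blocks for λ):
  λ = -1: algebraic multiplicity = 3, geometric multiplicity = 2

Determining the block sizes for each eigenvalue:
  λ = -1: 2 blocks summing to 3 forces exactly one block of size 2 and the rest size 1 → block sizes [2, 1]

Assembling the blocks gives a Jordan form
J =
  [-1,  1,  0]
  [ 0, -1,  0]
  [ 0,  0, -1]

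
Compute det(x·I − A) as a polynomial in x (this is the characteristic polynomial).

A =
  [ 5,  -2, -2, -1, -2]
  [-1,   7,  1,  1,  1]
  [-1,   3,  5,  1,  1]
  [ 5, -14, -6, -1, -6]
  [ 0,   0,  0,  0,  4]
x^5 - 20*x^4 + 160*x^3 - 640*x^2 + 1280*x - 1024

Expanding det(x·I − A) (e.g. by cofactor expansion or by noting that A is similar to its Jordan form J, which has the same characteristic polynomial as A) gives
  χ_A(x) = x^5 - 20*x^4 + 160*x^3 - 640*x^2 + 1280*x - 1024
which factors as (x - 4)^5. The eigenvalues (with algebraic multiplicities) are λ = 4 with multiplicity 5.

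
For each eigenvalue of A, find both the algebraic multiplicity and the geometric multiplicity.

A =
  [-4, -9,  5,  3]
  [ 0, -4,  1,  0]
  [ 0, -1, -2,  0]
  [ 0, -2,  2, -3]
λ = -4: alg = 1, geom = 1; λ = -3: alg = 3, geom = 2

Step 1 — factor the characteristic polynomial to read off the algebraic multiplicities:
  χ_A(x) = (x + 3)^3*(x + 4)

Step 2 — compute geometric multiplicities via the rank-nullity identity g(λ) = n − rank(A − λI):
  rank(A − (-4)·I) = 3, so dim ker(A − (-4)·I) = n − 3 = 1
  rank(A − (-3)·I) = 2, so dim ker(A − (-3)·I) = n − 2 = 2

Summary:
  λ = -4: algebraic multiplicity = 1, geometric multiplicity = 1
  λ = -3: algebraic multiplicity = 3, geometric multiplicity = 2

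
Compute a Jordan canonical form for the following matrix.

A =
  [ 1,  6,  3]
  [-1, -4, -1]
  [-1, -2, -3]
J_2(-2) ⊕ J_1(-2)

The characteristic polynomial is
  det(x·I − A) = x^3 + 6*x^2 + 12*x + 8 = (x + 2)^3

Eigenvalues and multiplicities (the geometric multiplicity of λ is n − rank(A − λI), which equals the number of Jordan blocks for λ):
  λ = -2: algebraic multiplicity = 3, geometric multiplicity = 2

Determining the block sizes for each eigenvalue:
  λ = -2: 2 blocks summing to 3 forces exactly one block of size 2 and the rest size 1 → block sizes [2, 1]

Assembling the blocks gives a Jordan form
J =
  [-2,  1,  0]
  [ 0, -2,  0]
  [ 0,  0, -2]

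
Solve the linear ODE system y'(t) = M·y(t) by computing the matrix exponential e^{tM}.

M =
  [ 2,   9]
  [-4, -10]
e^{tM} =
  [6*t*exp(-4*t) + exp(-4*t), 9*t*exp(-4*t)]
  [-4*t*exp(-4*t), -6*t*exp(-4*t) + exp(-4*t)]

Strategy: write M = P · J · P⁻¹ where J is a Jordan canonical form, so e^{tM} = P · e^{tJ} · P⁻¹, and e^{tJ} can be computed block-by-block.

M has Jordan form
J =
  [-4,  1]
  [ 0, -4]
(up to reordering of blocks).

Per-block formulas:
  For a 2×2 Jordan block J_2(-4): exp(t · J_2(-4)) = e^(-4t)·(I + t·N), where N is the 2×2 nilpotent shift.

After assembling e^{tJ} and conjugating by P, we get:

e^{tM} =
  [6*t*exp(-4*t) + exp(-4*t), 9*t*exp(-4*t)]
  [-4*t*exp(-4*t), -6*t*exp(-4*t) + exp(-4*t)]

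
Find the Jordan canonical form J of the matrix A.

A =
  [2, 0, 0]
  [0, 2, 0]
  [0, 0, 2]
J_1(2) ⊕ J_1(2) ⊕ J_1(2)

The characteristic polynomial is
  det(x·I − A) = x^3 - 6*x^2 + 12*x - 8 = (x - 2)^3

Eigenvalues and multiplicities (the geometric multiplicity of λ is n − rank(A − λI), which equals the number of Jordan blocks for λ):
  λ = 2: algebraic multiplicity = 3, geometric multiplicity = 3

Determining the block sizes for each eigenvalue:
  λ = 2: gm = am = 3, so every block has size 1 → block sizes [1, 1, 1]

Assembling the blocks gives a Jordan form
J =
  [2, 0, 0]
  [0, 2, 0]
  [0, 0, 2]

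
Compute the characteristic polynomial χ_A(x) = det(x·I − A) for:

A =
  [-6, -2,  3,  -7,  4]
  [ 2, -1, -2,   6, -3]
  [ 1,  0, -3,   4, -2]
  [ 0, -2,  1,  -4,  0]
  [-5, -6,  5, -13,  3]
x^5 + 11*x^4 + 46*x^3 + 90*x^2 + 81*x + 27

Expanding det(x·I − A) (e.g. by cofactor expansion or by noting that A is similar to its Jordan form J, which has the same characteristic polynomial as A) gives
  χ_A(x) = x^5 + 11*x^4 + 46*x^3 + 90*x^2 + 81*x + 27
which factors as (x + 1)^2*(x + 3)^3. The eigenvalues (with algebraic multiplicities) are λ = -3 with multiplicity 3, λ = -1 with multiplicity 2.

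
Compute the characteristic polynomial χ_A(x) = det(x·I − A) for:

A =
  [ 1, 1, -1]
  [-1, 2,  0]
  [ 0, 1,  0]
x^3 - 3*x^2 + 3*x - 1

Expanding det(x·I − A) (e.g. by cofactor expansion or by noting that A is similar to its Jordan form J, which has the same characteristic polynomial as A) gives
  χ_A(x) = x^3 - 3*x^2 + 3*x - 1
which factors as (x - 1)^3. The eigenvalues (with algebraic multiplicities) are λ = 1 with multiplicity 3.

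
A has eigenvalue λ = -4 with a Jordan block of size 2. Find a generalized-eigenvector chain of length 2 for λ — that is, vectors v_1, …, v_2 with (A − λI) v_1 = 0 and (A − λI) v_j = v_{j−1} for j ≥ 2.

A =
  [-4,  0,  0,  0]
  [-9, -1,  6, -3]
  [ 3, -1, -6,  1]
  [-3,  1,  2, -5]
A Jordan chain for λ = -4 of length 2:
v_1 = (0, -9, 3, -3)ᵀ
v_2 = (1, 0, 0, 0)ᵀ

Let N = A − (-4)·I. We want v_2 with N^2 v_2 = 0 but N^1 v_2 ≠ 0; then v_{j-1} := N · v_j for j = 2, …, 2.

Pick v_2 = (1, 0, 0, 0)ᵀ.
Then v_1 = N · v_2 = (0, -9, 3, -3)ᵀ.

Sanity check: (A − (-4)·I) v_1 = (0, 0, 0, 0)ᵀ = 0. ✓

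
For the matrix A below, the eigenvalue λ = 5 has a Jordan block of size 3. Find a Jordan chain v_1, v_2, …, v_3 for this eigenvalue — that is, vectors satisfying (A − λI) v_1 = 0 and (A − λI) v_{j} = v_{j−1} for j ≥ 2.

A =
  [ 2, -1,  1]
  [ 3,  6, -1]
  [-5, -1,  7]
A Jordan chain for λ = 5 of length 3:
v_1 = (1, -1, 2)ᵀ
v_2 = (-3, 3, -5)ᵀ
v_3 = (1, 0, 0)ᵀ

Let N = A − (5)·I. We want v_3 with N^3 v_3 = 0 but N^2 v_3 ≠ 0; then v_{j-1} := N · v_j for j = 3, …, 2.

Pick v_3 = (1, 0, 0)ᵀ.
Then v_2 = N · v_3 = (-3, 3, -5)ᵀ.
Then v_1 = N · v_2 = (1, -1, 2)ᵀ.

Sanity check: (A − (5)·I) v_1 = (0, 0, 0)ᵀ = 0. ✓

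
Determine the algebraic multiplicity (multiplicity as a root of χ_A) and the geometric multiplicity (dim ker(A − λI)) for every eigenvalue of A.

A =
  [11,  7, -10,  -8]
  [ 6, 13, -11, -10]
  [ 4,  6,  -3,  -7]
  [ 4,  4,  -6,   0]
λ = 5: alg = 3, geom = 1; λ = 6: alg = 1, geom = 1

Step 1 — factor the characteristic polynomial to read off the algebraic multiplicities:
  χ_A(x) = (x - 6)*(x - 5)^3

Step 2 — compute geometric multiplicities via the rank-nullity identity g(λ) = n − rank(A − λI):
  rank(A − (5)·I) = 3, so dim ker(A − (5)·I) = n − 3 = 1
  rank(A − (6)·I) = 3, so dim ker(A − (6)·I) = n − 3 = 1

Summary:
  λ = 5: algebraic multiplicity = 3, geometric multiplicity = 1
  λ = 6: algebraic multiplicity = 1, geometric multiplicity = 1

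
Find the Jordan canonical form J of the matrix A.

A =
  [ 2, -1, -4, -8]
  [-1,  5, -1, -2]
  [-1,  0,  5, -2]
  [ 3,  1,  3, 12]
J_3(6) ⊕ J_1(6)

The characteristic polynomial is
  det(x·I − A) = x^4 - 24*x^3 + 216*x^2 - 864*x + 1296 = (x - 6)^4

Eigenvalues and multiplicities (the geometric multiplicity of λ is n − rank(A − λI), which equals the number of Jordan blocks for λ):
  λ = 6: algebraic multiplicity = 4, geometric multiplicity = 2

Determining the block sizes for each eigenvalue:
  λ = 6: with am = 4 and gm = 2, the partition is not yet determined (e.g. several partitions of 4 into 2 parts exist). Let N = A − (6)·I. Computing rank(N^1) = 2, rank(N^2) = 1, rank(N^3) = 0; the number of blocks of size ≥ j is rank(N^{j−1}) − rank(N^j), giving [2, 1, 1]. So we have 1 block(s) of size 3, 1 block(s) of size 1 → block sizes [3, 1]

Assembling the blocks gives a Jordan form
J =
  [6, 1, 0, 0]
  [0, 6, 1, 0]
  [0, 0, 6, 0]
  [0, 0, 0, 6]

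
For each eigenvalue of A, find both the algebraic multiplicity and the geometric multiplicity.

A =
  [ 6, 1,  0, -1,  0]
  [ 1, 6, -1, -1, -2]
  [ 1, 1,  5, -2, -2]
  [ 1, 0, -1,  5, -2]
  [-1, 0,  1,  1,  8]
λ = 6: alg = 5, geom = 3

Step 1 — factor the characteristic polynomial to read off the algebraic multiplicities:
  χ_A(x) = (x - 6)^5

Step 2 — compute geometric multiplicities via the rank-nullity identity g(λ) = n − rank(A − λI):
  rank(A − (6)·I) = 2, so dim ker(A − (6)·I) = n − 2 = 3

Summary:
  λ = 6: algebraic multiplicity = 5, geometric multiplicity = 3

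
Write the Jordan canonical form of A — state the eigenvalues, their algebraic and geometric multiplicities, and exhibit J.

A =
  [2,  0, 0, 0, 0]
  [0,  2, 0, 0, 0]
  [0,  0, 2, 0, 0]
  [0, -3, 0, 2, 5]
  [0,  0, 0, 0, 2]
J_2(2) ⊕ J_1(2) ⊕ J_1(2) ⊕ J_1(2)

The characteristic polynomial is
  det(x·I − A) = x^5 - 10*x^4 + 40*x^3 - 80*x^2 + 80*x - 32 = (x - 2)^5

Eigenvalues and multiplicities (the geometric multiplicity of λ is n − rank(A − λI), which equals the number of Jordan blocks for λ):
  λ = 2: algebraic multiplicity = 5, geometric multiplicity = 4

Determining the block sizes for each eigenvalue:
  λ = 2: 4 blocks summing to 5 forces exactly one block of size 2 and the rest size 1 → block sizes [2, 1, 1, 1]

Assembling the blocks gives a Jordan form
J =
  [2, 1, 0, 0, 0]
  [0, 2, 0, 0, 0]
  [0, 0, 2, 0, 0]
  [0, 0, 0, 2, 0]
  [0, 0, 0, 0, 2]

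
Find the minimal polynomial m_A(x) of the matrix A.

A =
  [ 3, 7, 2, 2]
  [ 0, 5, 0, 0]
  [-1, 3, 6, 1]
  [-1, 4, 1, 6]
x^2 - 10*x + 25

The characteristic polynomial is χ_A(x) = (x - 5)^4, so the eigenvalues are known. The minimal polynomial is
  m_A(x) = Π_λ (x − λ)^{k_λ}
where k_λ is the size of the *largest* Jordan block for λ (equivalently, the smallest k with (A − λI)^k v = 0 for every generalised eigenvector v of λ).

  λ = 5: largest Jordan block has size 2, contributing (x − 5)^2

So m_A(x) = (x - 5)^2 = x^2 - 10*x + 25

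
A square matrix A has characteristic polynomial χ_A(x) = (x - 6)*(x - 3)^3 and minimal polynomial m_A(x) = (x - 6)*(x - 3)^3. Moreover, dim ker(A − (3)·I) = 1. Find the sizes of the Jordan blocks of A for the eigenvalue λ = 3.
Block sizes for λ = 3: [3]

Step 1 — from the characteristic polynomial, algebraic multiplicity of λ = 3 is 3. From dim ker(A − (3)·I) = 1, there are exactly 1 Jordan blocks for λ = 3.
Step 2 — from the minimal polynomial, the factor (x − 3)^3 tells us the largest block for λ = 3 has size 3.
Step 3 — with total size 3, 1 blocks, and largest block 3, the block sizes (in nonincreasing order) are [3].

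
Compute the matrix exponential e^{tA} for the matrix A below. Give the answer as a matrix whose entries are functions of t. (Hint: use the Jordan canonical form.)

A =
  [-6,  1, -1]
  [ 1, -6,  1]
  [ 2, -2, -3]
e^{tA} =
  [-t*exp(-5*t) + exp(-5*t), t*exp(-5*t), -t*exp(-5*t)]
  [t*exp(-5*t), -t*exp(-5*t) + exp(-5*t), t*exp(-5*t)]
  [2*t*exp(-5*t), -2*t*exp(-5*t), 2*t*exp(-5*t) + exp(-5*t)]

Strategy: write A = P · J · P⁻¹ where J is a Jordan canonical form, so e^{tA} = P · e^{tJ} · P⁻¹, and e^{tJ} can be computed block-by-block.

A has Jordan form
J =
  [-5,  1,  0]
  [ 0, -5,  0]
  [ 0,  0, -5]
(up to reordering of blocks).

Per-block formulas:
  For a 1×1 block at λ = -5: exp(t · [-5]) = [e^(-5t)].
  For a 2×2 Jordan block J_2(-5): exp(t · J_2(-5)) = e^(-5t)·(I + t·N), where N is the 2×2 nilpotent shift.

After assembling e^{tJ} and conjugating by P, we get:

e^{tA} =
  [-t*exp(-5*t) + exp(-5*t), t*exp(-5*t), -t*exp(-5*t)]
  [t*exp(-5*t), -t*exp(-5*t) + exp(-5*t), t*exp(-5*t)]
  [2*t*exp(-5*t), -2*t*exp(-5*t), 2*t*exp(-5*t) + exp(-5*t)]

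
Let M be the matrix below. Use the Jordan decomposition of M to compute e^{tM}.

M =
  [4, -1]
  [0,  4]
e^{tM} =
  [exp(4*t), -t*exp(4*t)]
  [0, exp(4*t)]

Strategy: write M = P · J · P⁻¹ where J is a Jordan canonical form, so e^{tM} = P · e^{tJ} · P⁻¹, and e^{tJ} can be computed block-by-block.

M has Jordan form
J =
  [4, 1]
  [0, 4]
(up to reordering of blocks).

Per-block formulas:
  For a 2×2 Jordan block J_2(4): exp(t · J_2(4)) = e^(4t)·(I + t·N), where N is the 2×2 nilpotent shift.

After assembling e^{tJ} and conjugating by P, we get:

e^{tM} =
  [exp(4*t), -t*exp(4*t)]
  [0, exp(4*t)]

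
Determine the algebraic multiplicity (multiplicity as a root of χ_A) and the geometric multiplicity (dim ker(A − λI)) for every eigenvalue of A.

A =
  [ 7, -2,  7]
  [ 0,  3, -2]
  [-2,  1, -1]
λ = 3: alg = 3, geom = 1

Step 1 — factor the characteristic polynomial to read off the algebraic multiplicities:
  χ_A(x) = (x - 3)^3

Step 2 — compute geometric multiplicities via the rank-nullity identity g(λ) = n − rank(A − λI):
  rank(A − (3)·I) = 2, so dim ker(A − (3)·I) = n − 2 = 1

Summary:
  λ = 3: algebraic multiplicity = 3, geometric multiplicity = 1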